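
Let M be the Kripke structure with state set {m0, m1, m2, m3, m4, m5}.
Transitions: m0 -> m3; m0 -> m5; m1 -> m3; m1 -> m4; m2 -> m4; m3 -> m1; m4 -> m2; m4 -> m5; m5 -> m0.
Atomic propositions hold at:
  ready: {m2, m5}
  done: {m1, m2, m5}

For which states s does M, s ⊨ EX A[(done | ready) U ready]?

{m0, m4}

Sat(done | ready) = {m1, m2, m5}
A[(done | ready) U ready]: least fixpoint, start Z0 = Sat(ready) = {m2, m5}, add states in Sat(done | ready) with every successor in Z. Already a fixed point.
Sat(A[(done | ready) U ready]) = {m2, m5}
Sat(EX A[(done | ready) U ready]) = {s : some successor in {m2, m5}} = {m0, m4}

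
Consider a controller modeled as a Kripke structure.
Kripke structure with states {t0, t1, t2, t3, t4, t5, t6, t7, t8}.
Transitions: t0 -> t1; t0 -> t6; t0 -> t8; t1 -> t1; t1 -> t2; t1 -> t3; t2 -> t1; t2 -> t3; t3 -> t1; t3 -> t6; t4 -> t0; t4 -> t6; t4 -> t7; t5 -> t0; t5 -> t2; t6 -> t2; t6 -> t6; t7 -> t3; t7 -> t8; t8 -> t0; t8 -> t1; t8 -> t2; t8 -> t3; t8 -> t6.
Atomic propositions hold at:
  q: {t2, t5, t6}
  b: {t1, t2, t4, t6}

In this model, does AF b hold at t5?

No

AF b: least fixpoint, start Z0 = {t1, t2, t4, t6}, add states with every successor in Z. Z1 = {t1, t2, t3, t4, t6}; fixed.
Sat(AF b) = {t1, t2, t3, t4, t6}
t5 ∉ Sat(AF b) = {t1, t2, t3, t4, t6}, so the formula does not hold at t5.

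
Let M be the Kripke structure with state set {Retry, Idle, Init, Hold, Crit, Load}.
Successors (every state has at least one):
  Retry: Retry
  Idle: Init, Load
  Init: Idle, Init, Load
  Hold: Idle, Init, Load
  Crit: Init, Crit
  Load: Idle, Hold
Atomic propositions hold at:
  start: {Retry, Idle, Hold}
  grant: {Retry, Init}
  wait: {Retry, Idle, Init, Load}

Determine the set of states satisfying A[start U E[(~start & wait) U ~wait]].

{Idle, Init, Hold, Crit, Load}

Sat(~start) = {Init, Crit, Load}
Sat(~start & wait) = {Init, Load}
Sat(~wait) = {Hold, Crit}
E[(~start & wait) U ~wait]: least fixpoint, start Z0 = Sat(~wait) = {Hold, Crit}, add states in Sat(~start & wait) with some successor in Z. Z1 = {Hold, Crit, Load}; Z2 = {Init, Hold, Crit, Load}; fixed.
Sat(E[(~start & wait) U ~wait]) = {Init, Hold, Crit, Load}
A[start U E[(~start & wait) U ~wait]]: least fixpoint, start Z0 = Sat(E[(~start & wait) U ~wait]) = {Init, Hold, Crit, Load}, add states in Sat(start) with every successor in Z. Z1 = {Idle, Init, Hold, Crit, Load}; fixed.
Sat(A[start U E[(~start & wait) U ~wait]]) = {Idle, Init, Hold, Crit, Load}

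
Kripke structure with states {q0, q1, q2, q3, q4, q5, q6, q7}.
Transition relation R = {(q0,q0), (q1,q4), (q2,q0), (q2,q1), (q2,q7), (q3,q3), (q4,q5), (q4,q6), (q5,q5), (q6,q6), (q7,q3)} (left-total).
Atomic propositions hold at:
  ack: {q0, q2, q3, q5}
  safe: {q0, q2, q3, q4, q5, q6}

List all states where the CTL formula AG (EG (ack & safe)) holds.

Sat(ack & safe) = {q0, q2, q3, q5}
EG (ack & safe): greatest fixpoint, start Z0 = {q0, q2, q3, q5}, keep only states in Sat with some successor in Z. Already a fixed point.
Sat(EG (ack & safe)) = {q0, q2, q3, q5}
AG (EG (ack & safe)): greatest fixpoint, start Z0 = {q0, q2, q3, q5}, keep only states in Sat with every successor in Z. Z1 = {q0, q3, q5}; fixed.
Sat(AG (EG (ack & safe))) = {q0, q3, q5}

{q0, q3, q5}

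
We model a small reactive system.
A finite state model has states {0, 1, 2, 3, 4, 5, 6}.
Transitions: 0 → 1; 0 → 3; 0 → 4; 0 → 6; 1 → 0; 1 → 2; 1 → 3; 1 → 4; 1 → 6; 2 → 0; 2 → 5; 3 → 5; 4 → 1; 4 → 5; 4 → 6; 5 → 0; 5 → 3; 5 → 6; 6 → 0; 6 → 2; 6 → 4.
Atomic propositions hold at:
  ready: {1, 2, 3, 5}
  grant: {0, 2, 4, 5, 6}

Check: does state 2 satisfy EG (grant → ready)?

Sat(grant → ready) = {1, 2, 3, 5}
EG (grant → ready): greatest fixpoint, start Z0 = {1, 2, 3, 5}, keep only states in Sat with some successor in Z. Already a fixed point.
Sat(EG (grant → ready)) = {1, 2, 3, 5}
2 ∈ Sat(EG (grant → ready)) = {1, 2, 3, 5}, so the formula holds at 2.

Yes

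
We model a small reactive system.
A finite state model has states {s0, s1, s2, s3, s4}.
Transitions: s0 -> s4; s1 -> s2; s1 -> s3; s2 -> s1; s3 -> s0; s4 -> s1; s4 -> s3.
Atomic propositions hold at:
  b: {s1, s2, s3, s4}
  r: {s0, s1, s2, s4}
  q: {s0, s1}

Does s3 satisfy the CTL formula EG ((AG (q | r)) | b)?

No

Sat(q | r) = {s0, s1, s2, s4}
AG (q | r): greatest fixpoint, start Z0 = {s0, s1, s2, s4}, keep only states in Sat with every successor in Z. Z1 = {s0, s2}; Z2 = ∅; fixed.
Sat(AG (q | r)) = ∅
Sat((AG (q | r)) | b) = {s1, s2, s3, s4}
EG ((AG (q | r)) | b): greatest fixpoint, start Z0 = {s1, s2, s3, s4}, keep only states in Sat with some successor in Z. Z1 = {s1, s2, s4}; fixed.
Sat(EG ((AG (q | r)) | b)) = {s1, s2, s4}
s3 ∉ Sat(EG ((AG (q | r)) | b)) = {s1, s2, s4}, so the formula does not hold at s3.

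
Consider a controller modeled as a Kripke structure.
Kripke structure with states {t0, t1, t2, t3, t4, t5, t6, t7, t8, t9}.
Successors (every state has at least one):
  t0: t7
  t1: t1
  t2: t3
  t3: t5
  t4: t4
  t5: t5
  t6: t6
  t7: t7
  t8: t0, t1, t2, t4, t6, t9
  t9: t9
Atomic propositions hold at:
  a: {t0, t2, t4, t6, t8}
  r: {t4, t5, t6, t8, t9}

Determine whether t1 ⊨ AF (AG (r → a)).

Sat(r → a) = {t0, t1, t2, t3, t4, t6, t7, t8}
AG (r → a): greatest fixpoint, start Z0 = {t0, t1, t2, t3, t4, t6, t7, t8}, keep only states in Sat with every successor in Z. Z1 = {t0, t1, t2, t4, t6, t7}; Z2 = {t0, t1, t4, t6, t7}; fixed.
Sat(AG (r → a)) = {t0, t1, t4, t6, t7}
AF (AG (r → a)): least fixpoint, start Z0 = {t0, t1, t4, t6, t7}, add states with every successor in Z. Already a fixed point.
Sat(AF (AG (r → a))) = {t0, t1, t4, t6, t7}
t1 ∈ Sat(AF (AG (r → a))) = {t0, t1, t4, t6, t7}, so the formula holds at t1.

Yes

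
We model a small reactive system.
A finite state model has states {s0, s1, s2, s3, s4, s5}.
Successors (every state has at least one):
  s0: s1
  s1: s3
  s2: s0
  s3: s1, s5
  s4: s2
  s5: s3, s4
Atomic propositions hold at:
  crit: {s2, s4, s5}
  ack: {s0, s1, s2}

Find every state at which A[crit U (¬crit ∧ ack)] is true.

{s0, s1, s2, s4}

Sat(¬crit) = {s0, s1, s3}
Sat(¬crit ∧ ack) = {s0, s1}
A[crit U (¬crit ∧ ack)]: least fixpoint, start Z0 = Sat((¬crit ∧ ack)) = {s0, s1}, add states in Sat(crit) with every successor in Z. Z1 = {s0, s1, s2}; Z2 = {s0, s1, s2, s4}; fixed.
Sat(A[crit U (¬crit ∧ ack)]) = {s0, s1, s2, s4}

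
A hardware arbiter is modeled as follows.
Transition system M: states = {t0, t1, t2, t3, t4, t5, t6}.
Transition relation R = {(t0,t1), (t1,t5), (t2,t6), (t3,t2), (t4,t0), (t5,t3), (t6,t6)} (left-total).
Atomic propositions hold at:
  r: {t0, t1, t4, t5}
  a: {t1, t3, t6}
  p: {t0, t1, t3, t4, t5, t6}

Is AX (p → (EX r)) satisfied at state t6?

Sat(EX r) = {s : some successor in {t0, t1, t4, t5}} = {t0, t1, t4}
Sat(p → (EX r)) = {t0, t1, t2, t4}
Sat(AX (p → (EX r))) = {s : every successor in {t0, t1, t2, t4}} = {t0, t3, t4}
t6 ∉ Sat(AX (p → (EX r))) = {t0, t3, t4}, so the formula does not hold at t6.

No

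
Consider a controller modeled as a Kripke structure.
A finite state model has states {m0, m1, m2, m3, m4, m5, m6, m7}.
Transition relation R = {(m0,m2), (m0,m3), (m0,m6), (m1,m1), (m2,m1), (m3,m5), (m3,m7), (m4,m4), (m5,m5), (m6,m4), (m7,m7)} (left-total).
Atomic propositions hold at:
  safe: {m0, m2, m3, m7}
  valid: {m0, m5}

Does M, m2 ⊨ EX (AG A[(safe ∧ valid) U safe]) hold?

No

Sat(safe ∧ valid) = {m0}
A[(safe ∧ valid) U safe]: least fixpoint, start Z0 = Sat(safe) = {m0, m2, m3, m7}, add states in Sat(safe ∧ valid) with every successor in Z. Already a fixed point.
Sat(A[(safe ∧ valid) U safe]) = {m0, m2, m3, m7}
AG A[(safe ∧ valid) U safe]: greatest fixpoint, start Z0 = {m0, m2, m3, m7}, keep only states in Sat with every successor in Z. Z1 = {m7}; fixed.
Sat(AG A[(safe ∧ valid) U safe]) = {m7}
Sat(EX (AG A[(safe ∧ valid) U safe])) = {s : some successor in {m7}} = {m3, m7}
m2 ∉ Sat(EX (AG A[(safe ∧ valid) U safe])) = {m3, m7}, so the formula does not hold at m2.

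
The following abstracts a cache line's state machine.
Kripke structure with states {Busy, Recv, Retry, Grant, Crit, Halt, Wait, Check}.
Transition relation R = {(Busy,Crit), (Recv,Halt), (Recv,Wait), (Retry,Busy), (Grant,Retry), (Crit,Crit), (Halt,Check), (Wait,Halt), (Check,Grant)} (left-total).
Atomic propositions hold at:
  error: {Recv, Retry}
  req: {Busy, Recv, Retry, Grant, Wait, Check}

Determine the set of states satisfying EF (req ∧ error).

Sat(req ∧ error) = {Recv, Retry}
EF (req ∧ error): least fixpoint, start Z0 = {Recv, Retry}, add states with some successor in Z. Z1 = {Recv, Retry, Grant}; Z2 = {Recv, Retry, Grant, Check}; Z3 = {Recv, Retry, Grant, Halt, Check}; Z4 = {Recv, Retry, Grant, Halt, Wait, Check}; fixed.
Sat(EF (req ∧ error)) = {Recv, Retry, Grant, Halt, Wait, Check}

{Recv, Retry, Grant, Halt, Wait, Check}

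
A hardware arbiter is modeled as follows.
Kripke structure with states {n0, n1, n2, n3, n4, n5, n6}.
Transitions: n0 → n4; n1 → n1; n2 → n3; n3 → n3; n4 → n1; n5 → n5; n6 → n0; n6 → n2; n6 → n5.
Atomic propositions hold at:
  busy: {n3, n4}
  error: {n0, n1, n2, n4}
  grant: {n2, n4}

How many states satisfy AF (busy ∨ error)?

Sat(busy ∨ error) = {n0, n1, n2, n3, n4}
AF (busy ∨ error): least fixpoint, start Z0 = {n0, n1, n2, n3, n4}, add states with every successor in Z. Already a fixed point.
Sat(AF (busy ∨ error)) = {n0, n1, n2, n3, n4}
|Sat(AF (busy ∨ error))| = |{n0, n1, n2, n3, n4}| = 5.

5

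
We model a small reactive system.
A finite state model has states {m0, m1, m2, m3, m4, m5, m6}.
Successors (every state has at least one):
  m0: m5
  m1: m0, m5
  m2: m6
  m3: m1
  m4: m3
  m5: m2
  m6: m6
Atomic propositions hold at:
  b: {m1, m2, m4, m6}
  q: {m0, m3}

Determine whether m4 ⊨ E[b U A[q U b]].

A[q U b]: least fixpoint, start Z0 = Sat(b) = {m1, m2, m4, m6}, add states in Sat(q) with every successor in Z. Z1 = {m1, m2, m3, m4, m6}; fixed.
Sat(A[q U b]) = {m1, m2, m3, m4, m6}
E[b U A[q U b]]: least fixpoint, start Z0 = Sat(A[q U b]) = {m1, m2, m3, m4, m6}, add states in Sat(b) with some successor in Z. Already a fixed point.
Sat(E[b U A[q U b]]) = {m1, m2, m3, m4, m6}
m4 ∈ Sat(E[b U A[q U b]]) = {m1, m2, m3, m4, m6}, so the formula holds at m4.

Yes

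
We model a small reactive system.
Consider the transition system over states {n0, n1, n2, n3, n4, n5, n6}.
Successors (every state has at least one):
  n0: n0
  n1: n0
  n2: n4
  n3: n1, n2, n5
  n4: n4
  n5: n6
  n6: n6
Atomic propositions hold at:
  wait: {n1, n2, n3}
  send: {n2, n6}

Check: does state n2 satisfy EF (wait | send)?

Yes

Sat(wait | send) = {n1, n2, n3, n6}
EF (wait | send): least fixpoint, start Z0 = {n1, n2, n3, n6}, add states with some successor in Z. Z1 = {n1, n2, n3, n5, n6}; fixed.
Sat(EF (wait | send)) = {n1, n2, n3, n5, n6}
n2 ∈ Sat(EF (wait | send)) = {n1, n2, n3, n5, n6}, so the formula holds at n2.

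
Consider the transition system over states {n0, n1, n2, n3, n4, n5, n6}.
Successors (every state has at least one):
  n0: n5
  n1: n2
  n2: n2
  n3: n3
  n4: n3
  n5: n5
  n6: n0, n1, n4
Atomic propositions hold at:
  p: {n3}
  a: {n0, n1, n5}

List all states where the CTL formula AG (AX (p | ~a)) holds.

Sat(~a) = {n2, n3, n4, n6}
Sat(p | ~a) = {n2, n3, n4, n6}
Sat(AX (p | ~a)) = {s : every successor in {n2, n3, n4, n6}} = {n1, n2, n3, n4}
AG (AX (p | ~a)): greatest fixpoint, start Z0 = {n1, n2, n3, n4}, keep only states in Sat with every successor in Z. Already a fixed point.
Sat(AG (AX (p | ~a))) = {n1, n2, n3, n4}

{n1, n2, n3, n4}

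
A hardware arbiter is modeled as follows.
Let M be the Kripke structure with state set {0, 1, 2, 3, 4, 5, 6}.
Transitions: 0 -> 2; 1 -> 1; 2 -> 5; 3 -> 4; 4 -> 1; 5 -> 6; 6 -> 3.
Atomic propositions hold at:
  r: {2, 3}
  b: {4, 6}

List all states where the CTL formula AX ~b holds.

{0, 1, 2, 4, 6}

Sat(~b) = {0, 1, 2, 3, 5}
Sat(AX ~b) = {s : every successor in {0, 1, 2, 3, 5}} = {0, 1, 2, 4, 6}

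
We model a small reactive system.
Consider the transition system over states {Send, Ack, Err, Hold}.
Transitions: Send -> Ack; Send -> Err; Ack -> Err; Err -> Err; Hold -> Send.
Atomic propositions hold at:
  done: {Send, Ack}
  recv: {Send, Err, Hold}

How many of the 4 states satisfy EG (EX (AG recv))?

AG recv: greatest fixpoint, start Z0 = {Send, Err, Hold}, keep only states in Sat with every successor in Z. Z1 = {Err, Hold}; Z2 = {Err}; fixed.
Sat(AG recv) = {Err}
Sat(EX (AG recv)) = {s : some successor in {Err}} = {Send, Ack, Err}
EG (EX (AG recv)): greatest fixpoint, start Z0 = {Send, Ack, Err}, keep only states in Sat with some successor in Z. Already a fixed point.
Sat(EG (EX (AG recv))) = {Send, Ack, Err}
|Sat(EG (EX (AG recv)))| = |{Send, Ack, Err}| = 3.

3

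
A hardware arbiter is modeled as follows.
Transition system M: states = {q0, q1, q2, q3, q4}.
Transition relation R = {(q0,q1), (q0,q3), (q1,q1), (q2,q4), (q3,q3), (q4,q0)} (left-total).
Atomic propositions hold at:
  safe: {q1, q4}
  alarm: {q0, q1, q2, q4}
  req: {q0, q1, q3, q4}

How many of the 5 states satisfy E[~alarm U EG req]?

4

Sat(~alarm) = {q3}
EG req: greatest fixpoint, start Z0 = {q0, q1, q3, q4}, keep only states in Sat with some successor in Z. Already a fixed point.
Sat(EG req) = {q0, q1, q3, q4}
E[~alarm U EG req]: least fixpoint, start Z0 = Sat(EG req) = {q0, q1, q3, q4}, add states in Sat(~alarm) with some successor in Z. Already a fixed point.
Sat(E[~alarm U EG req]) = {q0, q1, q3, q4}
|Sat(E[~alarm U EG req])| = |{q0, q1, q3, q4}| = 4.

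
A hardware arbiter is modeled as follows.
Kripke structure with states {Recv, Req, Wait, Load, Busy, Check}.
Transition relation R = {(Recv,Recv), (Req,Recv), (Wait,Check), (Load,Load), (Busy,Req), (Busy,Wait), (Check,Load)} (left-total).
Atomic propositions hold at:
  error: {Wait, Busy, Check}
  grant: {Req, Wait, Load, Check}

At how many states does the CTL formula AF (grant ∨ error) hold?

Sat(grant ∨ error) = {Req, Wait, Load, Busy, Check}
AF (grant ∨ error): least fixpoint, start Z0 = {Req, Wait, Load, Busy, Check}, add states with every successor in Z. Already a fixed point.
Sat(AF (grant ∨ error)) = {Req, Wait, Load, Busy, Check}
|Sat(AF (grant ∨ error))| = |{Req, Wait, Load, Busy, Check}| = 5.

5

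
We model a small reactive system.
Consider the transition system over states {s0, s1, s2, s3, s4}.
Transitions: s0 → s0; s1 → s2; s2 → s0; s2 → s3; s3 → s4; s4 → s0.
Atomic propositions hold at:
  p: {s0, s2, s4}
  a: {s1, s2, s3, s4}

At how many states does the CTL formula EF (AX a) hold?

3

Sat(AX a) = {s : every successor in {s1, s2, s3, s4}} = {s1, s3}
EF (AX a): least fixpoint, start Z0 = {s1, s3}, add states with some successor in Z. Z1 = {s1, s2, s3}; fixed.
Sat(EF (AX a)) = {s1, s2, s3}
|Sat(EF (AX a))| = |{s1, s2, s3}| = 3.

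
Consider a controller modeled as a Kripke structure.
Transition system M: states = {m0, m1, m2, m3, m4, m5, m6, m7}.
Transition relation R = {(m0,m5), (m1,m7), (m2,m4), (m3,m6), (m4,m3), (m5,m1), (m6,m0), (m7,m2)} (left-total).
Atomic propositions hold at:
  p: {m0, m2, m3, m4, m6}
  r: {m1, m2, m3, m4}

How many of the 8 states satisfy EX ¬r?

Sat(¬r) = {m0, m5, m6, m7}
Sat(EX ¬r) = {s : some successor in {m0, m5, m6, m7}} = {m0, m1, m3, m6}
|Sat(EX ¬r)| = |{m0, m1, m3, m6}| = 4.

4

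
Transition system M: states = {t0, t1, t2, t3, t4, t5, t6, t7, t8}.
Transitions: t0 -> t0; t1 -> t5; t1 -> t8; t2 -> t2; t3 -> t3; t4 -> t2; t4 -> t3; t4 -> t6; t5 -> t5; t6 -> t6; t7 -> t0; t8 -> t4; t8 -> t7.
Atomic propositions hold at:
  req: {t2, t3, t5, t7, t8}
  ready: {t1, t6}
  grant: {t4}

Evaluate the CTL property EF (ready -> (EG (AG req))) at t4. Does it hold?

AG req: greatest fixpoint, start Z0 = {t2, t3, t5, t7, t8}, keep only states in Sat with every successor in Z. Z1 = {t2, t3, t5}; fixed.
Sat(AG req) = {t2, t3, t5}
EG (AG req): greatest fixpoint, start Z0 = {t2, t3, t5}, keep only states in Sat with some successor in Z. Already a fixed point.
Sat(EG (AG req)) = {t2, t3, t5}
Sat(ready -> (EG (AG req))) = {t0, t2, t3, t4, t5, t7, t8}
EF (ready -> (EG (AG req))): least fixpoint, start Z0 = {t0, t2, t3, t4, t5, t7, t8}, add states with some successor in Z. Z1 = {t0, t1, t2, t3, t4, t5, t7, t8}; fixed.
Sat(EF (ready -> (EG (AG req)))) = {t0, t1, t2, t3, t4, t5, t7, t8}
t4 ∈ Sat(EF (ready -> (EG (AG req)))) = {t0, t1, t2, t3, t4, t5, t7, t8}, so the formula holds at t4.

Yes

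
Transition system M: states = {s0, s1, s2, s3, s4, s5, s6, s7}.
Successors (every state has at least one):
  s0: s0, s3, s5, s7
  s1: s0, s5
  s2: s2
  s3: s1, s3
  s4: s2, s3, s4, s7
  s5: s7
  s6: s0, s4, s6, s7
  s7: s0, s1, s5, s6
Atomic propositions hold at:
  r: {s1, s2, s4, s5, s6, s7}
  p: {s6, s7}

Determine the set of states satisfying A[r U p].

{s5, s6, s7}

A[r U p]: least fixpoint, start Z0 = Sat(p) = {s6, s7}, add states in Sat(r) with every successor in Z. Z1 = {s5, s6, s7}; fixed.
Sat(A[r U p]) = {s5, s6, s7}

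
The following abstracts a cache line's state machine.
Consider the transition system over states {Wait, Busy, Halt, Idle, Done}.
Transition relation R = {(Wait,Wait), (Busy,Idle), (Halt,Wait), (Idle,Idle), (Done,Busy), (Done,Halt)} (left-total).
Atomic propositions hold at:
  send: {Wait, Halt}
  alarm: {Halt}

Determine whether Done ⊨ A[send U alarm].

No

A[send U alarm]: least fixpoint, start Z0 = Sat(alarm) = {Halt}, add states in Sat(send) with every successor in Z. Already a fixed point.
Sat(A[send U alarm]) = {Halt}
Done ∉ Sat(A[send U alarm]) = {Halt}, so the formula does not hold at Done.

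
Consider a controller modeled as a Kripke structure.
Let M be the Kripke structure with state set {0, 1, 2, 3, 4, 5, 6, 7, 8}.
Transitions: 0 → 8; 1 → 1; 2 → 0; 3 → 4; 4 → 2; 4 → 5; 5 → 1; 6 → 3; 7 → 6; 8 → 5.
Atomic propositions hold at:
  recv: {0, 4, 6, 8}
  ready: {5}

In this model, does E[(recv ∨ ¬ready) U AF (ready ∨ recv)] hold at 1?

No

Sat(¬ready) = {0, 1, 2, 3, 4, 6, 7, 8}
Sat(recv ∨ ¬ready) = {0, 1, 2, 3, 4, 6, 7, 8}
Sat(ready ∨ recv) = {0, 4, 5, 6, 8}
AF (ready ∨ recv): least fixpoint, start Z0 = {0, 4, 5, 6, 8}, add states with every successor in Z. Z1 = {0, 2, 3, 4, 5, 6, 7, 8}; fixed.
Sat(AF (ready ∨ recv)) = {0, 2, 3, 4, 5, 6, 7, 8}
E[(recv ∨ ¬ready) U AF (ready ∨ recv)]: least fixpoint, start Z0 = Sat(AF (ready ∨ recv)) = {0, 2, 3, 4, 5, 6, 7, 8}, add states in Sat(recv ∨ ¬ready) with some successor in Z. Already a fixed point.
Sat(E[(recv ∨ ¬ready) U AF (ready ∨ recv)]) = {0, 2, 3, 4, 5, 6, 7, 8}
1 ∉ Sat(E[(recv ∨ ¬ready) U AF (ready ∨ recv)]) = {0, 2, 3, 4, 5, 6, 7, 8}, so the formula does not hold at 1.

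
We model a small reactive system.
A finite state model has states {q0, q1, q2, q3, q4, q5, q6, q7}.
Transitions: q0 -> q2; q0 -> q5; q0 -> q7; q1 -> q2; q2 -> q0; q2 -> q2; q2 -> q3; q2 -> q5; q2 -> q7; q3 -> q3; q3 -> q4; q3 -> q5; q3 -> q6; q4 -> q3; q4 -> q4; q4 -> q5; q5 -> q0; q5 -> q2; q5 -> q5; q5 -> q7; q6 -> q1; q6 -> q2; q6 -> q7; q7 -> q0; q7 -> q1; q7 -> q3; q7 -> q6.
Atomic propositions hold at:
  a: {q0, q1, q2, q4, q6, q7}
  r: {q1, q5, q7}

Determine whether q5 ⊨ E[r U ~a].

Sat(~a) = {q3, q5}
E[r U ~a]: least fixpoint, start Z0 = Sat(~a) = {q3, q5}, add states in Sat(r) with some successor in Z. Z1 = {q3, q5, q7}; fixed.
Sat(E[r U ~a]) = {q3, q5, q7}
q5 ∈ Sat(E[r U ~a]) = {q3, q5, q7}, so the formula holds at q5.

Yes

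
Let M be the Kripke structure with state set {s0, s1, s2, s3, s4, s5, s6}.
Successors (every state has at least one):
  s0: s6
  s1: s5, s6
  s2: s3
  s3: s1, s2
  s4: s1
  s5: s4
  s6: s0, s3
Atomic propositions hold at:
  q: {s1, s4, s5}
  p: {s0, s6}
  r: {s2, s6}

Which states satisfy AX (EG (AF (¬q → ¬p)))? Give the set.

{s2, s3, s4, s5}

Sat(¬q) = {s0, s2, s3, s6}
Sat(¬p) = {s1, s2, s3, s4, s5}
Sat(¬q → ¬p) = {s1, s2, s3, s4, s5}
AF (¬q → ¬p): least fixpoint, start Z0 = {s1, s2, s3, s4, s5}, add states with every successor in Z. Already a fixed point.
Sat(AF (¬q → ¬p)) = {s1, s2, s3, s4, s5}
EG (AF (¬q → ¬p)): greatest fixpoint, start Z0 = {s1, s2, s3, s4, s5}, keep only states in Sat with some successor in Z. Already a fixed point.
Sat(EG (AF (¬q → ¬p))) = {s1, s2, s3, s4, s5}
Sat(AX (EG (AF (¬q → ¬p)))) = {s : every successor in {s1, s2, s3, s4, s5}} = {s2, s3, s4, s5}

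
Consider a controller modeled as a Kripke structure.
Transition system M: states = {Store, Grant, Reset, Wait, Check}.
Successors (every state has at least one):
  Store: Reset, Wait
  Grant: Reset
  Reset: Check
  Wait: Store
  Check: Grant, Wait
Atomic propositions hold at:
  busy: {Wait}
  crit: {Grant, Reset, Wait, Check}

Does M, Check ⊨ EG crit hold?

EG crit: greatest fixpoint, start Z0 = {Grant, Reset, Wait, Check}, keep only states in Sat with some successor in Z. Z1 = {Grant, Reset, Check}; fixed.
Sat(EG crit) = {Grant, Reset, Check}
Check ∈ Sat(EG crit) = {Grant, Reset, Check}, so the formula holds at Check.

Yes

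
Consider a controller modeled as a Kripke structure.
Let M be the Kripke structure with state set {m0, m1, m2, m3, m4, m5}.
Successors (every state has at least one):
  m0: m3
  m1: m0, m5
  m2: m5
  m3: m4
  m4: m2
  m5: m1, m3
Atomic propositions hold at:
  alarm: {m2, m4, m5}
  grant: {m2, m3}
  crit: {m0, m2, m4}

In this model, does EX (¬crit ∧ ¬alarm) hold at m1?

No

Sat(¬crit) = {m1, m3, m5}
Sat(¬alarm) = {m0, m1, m3}
Sat(¬crit ∧ ¬alarm) = {m1, m3}
Sat(EX (¬crit ∧ ¬alarm)) = {s : some successor in {m1, m3}} = {m0, m5}
m1 ∉ Sat(EX (¬crit ∧ ¬alarm)) = {m0, m5}, so the formula does not hold at m1.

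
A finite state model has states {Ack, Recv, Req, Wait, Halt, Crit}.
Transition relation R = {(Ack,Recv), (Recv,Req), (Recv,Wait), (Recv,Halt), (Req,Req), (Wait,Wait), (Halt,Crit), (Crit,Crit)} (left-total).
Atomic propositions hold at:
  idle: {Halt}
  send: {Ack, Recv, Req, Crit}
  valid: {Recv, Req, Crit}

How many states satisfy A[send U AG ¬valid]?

Sat(¬valid) = {Ack, Wait, Halt}
AG ¬valid: greatest fixpoint, start Z0 = {Ack, Wait, Halt}, keep only states in Sat with every successor in Z. Z1 = {Wait}; fixed.
Sat(AG ¬valid) = {Wait}
A[send U AG ¬valid]: least fixpoint, start Z0 = Sat(AG ¬valid) = {Wait}, add states in Sat(send) with every successor in Z. Already a fixed point.
Sat(A[send U AG ¬valid]) = {Wait}
|Sat(A[send U AG ¬valid])| = |{Wait}| = 1.

1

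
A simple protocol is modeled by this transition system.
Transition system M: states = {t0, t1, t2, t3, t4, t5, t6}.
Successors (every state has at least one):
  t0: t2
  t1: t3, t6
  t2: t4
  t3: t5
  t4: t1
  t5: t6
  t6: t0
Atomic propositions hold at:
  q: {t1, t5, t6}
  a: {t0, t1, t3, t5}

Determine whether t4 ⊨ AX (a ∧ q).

Yes

Sat(a ∧ q) = {t1, t5}
Sat(AX (a ∧ q)) = {s : every successor in {t1, t5}} = {t3, t4}
t4 ∈ Sat(AX (a ∧ q)) = {t3, t4}, so the formula holds at t4.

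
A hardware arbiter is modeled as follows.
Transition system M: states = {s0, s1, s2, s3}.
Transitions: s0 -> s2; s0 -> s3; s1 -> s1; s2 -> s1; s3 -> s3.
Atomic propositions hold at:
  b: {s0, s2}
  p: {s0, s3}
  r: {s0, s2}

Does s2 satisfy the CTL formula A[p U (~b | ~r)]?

No

Sat(~b) = {s1, s3}
Sat(~r) = {s1, s3}
Sat(~b | ~r) = {s1, s3}
A[p U (~b | ~r)]: least fixpoint, start Z0 = Sat((~b | ~r)) = {s1, s3}, add states in Sat(p) with every successor in Z. Already a fixed point.
Sat(A[p U (~b | ~r)]) = {s1, s3}
s2 ∉ Sat(A[p U (~b | ~r)]) = {s1, s3}, so the formula does not hold at s2.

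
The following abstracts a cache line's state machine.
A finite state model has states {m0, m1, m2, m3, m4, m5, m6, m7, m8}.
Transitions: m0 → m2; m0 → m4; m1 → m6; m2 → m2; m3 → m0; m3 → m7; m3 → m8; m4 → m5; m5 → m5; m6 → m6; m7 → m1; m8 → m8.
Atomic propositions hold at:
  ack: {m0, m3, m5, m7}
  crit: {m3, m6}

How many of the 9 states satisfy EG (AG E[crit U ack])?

1

E[crit U ack]: least fixpoint, start Z0 = Sat(ack) = {m0, m3, m5, m7}, add states in Sat(crit) with some successor in Z. Already a fixed point.
Sat(E[crit U ack]) = {m0, m3, m5, m7}
AG E[crit U ack]: greatest fixpoint, start Z0 = {m0, m3, m5, m7}, keep only states in Sat with every successor in Z. Z1 = {m5}; fixed.
Sat(AG E[crit U ack]) = {m5}
EG (AG E[crit U ack]): greatest fixpoint, start Z0 = {m5}, keep only states in Sat with some successor in Z. Already a fixed point.
Sat(EG (AG E[crit U ack])) = {m5}
|Sat(EG (AG E[crit U ack]))| = |{m5}| = 1.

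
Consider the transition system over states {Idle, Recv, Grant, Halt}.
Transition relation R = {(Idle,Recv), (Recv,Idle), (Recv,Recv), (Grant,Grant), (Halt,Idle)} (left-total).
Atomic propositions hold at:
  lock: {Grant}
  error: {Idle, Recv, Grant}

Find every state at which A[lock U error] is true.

{Idle, Recv, Grant}

A[lock U error]: least fixpoint, start Z0 = Sat(error) = {Idle, Recv, Grant}, add states in Sat(lock) with every successor in Z. Already a fixed point.
Sat(A[lock U error]) = {Idle, Recv, Grant}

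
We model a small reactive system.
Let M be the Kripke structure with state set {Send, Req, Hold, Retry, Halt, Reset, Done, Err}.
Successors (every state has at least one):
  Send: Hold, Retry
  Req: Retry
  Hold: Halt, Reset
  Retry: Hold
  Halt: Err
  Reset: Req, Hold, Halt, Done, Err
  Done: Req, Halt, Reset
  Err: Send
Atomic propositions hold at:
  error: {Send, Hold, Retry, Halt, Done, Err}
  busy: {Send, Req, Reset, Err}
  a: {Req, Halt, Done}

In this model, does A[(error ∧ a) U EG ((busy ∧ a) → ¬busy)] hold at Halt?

Sat(error ∧ a) = {Halt, Done}
Sat(busy ∧ a) = {Req}
Sat(¬busy) = {Hold, Retry, Halt, Done}
Sat((busy ∧ a) → ¬busy) = {Send, Hold, Retry, Halt, Reset, Done, Err}
EG ((busy ∧ a) → ¬busy): greatest fixpoint, start Z0 = {Send, Hold, Retry, Halt, Reset, Done, Err}, keep only states in Sat with some successor in Z. Already a fixed point.
Sat(EG ((busy ∧ a) → ¬busy)) = {Send, Hold, Retry, Halt, Reset, Done, Err}
A[(error ∧ a) U EG ((busy ∧ a) → ¬busy)]: least fixpoint, start Z0 = Sat(EG ((busy ∧ a) → ¬busy)) = {Send, Hold, Retry, Halt, Reset, Done, Err}, add states in Sat(error ∧ a) with every successor in Z. Already a fixed point.
Sat(A[(error ∧ a) U EG ((busy ∧ a) → ¬busy)]) = {Send, Hold, Retry, Halt, Reset, Done, Err}
Halt ∈ Sat(A[(error ∧ a) U EG ((busy ∧ a) → ¬busy)]) = {Send, Hold, Retry, Halt, Reset, Done, Err}, so the formula holds at Halt.

Yes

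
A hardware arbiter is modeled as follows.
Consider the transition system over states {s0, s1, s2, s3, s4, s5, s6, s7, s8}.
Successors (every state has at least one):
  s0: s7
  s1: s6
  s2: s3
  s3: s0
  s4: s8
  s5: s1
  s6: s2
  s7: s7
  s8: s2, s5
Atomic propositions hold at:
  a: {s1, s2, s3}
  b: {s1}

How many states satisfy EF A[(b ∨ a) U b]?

4

Sat(b ∨ a) = {s1, s2, s3}
A[(b ∨ a) U b]: least fixpoint, start Z0 = Sat(b) = {s1}, add states in Sat(b ∨ a) with every successor in Z. Already a fixed point.
Sat(A[(b ∨ a) U b]) = {s1}
EF A[(b ∨ a) U b]: least fixpoint, start Z0 = {s1}, add states with some successor in Z. Z1 = {s1, s5}; Z2 = {s1, s5, s8}; Z3 = {s1, s4, s5, s8}; fixed.
Sat(EF A[(b ∨ a) U b]) = {s1, s4, s5, s8}
|Sat(EF A[(b ∨ a) U b])| = |{s1, s4, s5, s8}| = 4.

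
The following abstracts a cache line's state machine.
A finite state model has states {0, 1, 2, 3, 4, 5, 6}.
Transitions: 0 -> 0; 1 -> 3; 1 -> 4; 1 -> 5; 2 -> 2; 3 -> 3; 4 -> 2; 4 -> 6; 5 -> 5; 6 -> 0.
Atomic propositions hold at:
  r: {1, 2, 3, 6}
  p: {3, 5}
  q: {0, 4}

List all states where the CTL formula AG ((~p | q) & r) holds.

Sat(~p) = {0, 1, 2, 4, 6}
Sat(~p | q) = {0, 1, 2, 4, 6}
Sat((~p | q) & r) = {1, 2, 6}
AG ((~p | q) & r): greatest fixpoint, start Z0 = {1, 2, 6}, keep only states in Sat with every successor in Z. Z1 = {2}; fixed.
Sat(AG ((~p | q) & r)) = {2}

{2}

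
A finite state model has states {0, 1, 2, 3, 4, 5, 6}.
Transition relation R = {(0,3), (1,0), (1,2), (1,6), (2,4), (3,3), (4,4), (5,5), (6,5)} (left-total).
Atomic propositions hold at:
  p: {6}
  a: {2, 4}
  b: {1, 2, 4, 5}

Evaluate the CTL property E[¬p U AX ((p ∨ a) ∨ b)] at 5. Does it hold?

Yes

Sat(¬p) = {0, 1, 2, 3, 4, 5}
Sat(p ∨ a) = {2, 4, 6}
Sat((p ∨ a) ∨ b) = {1, 2, 4, 5, 6}
Sat(AX ((p ∨ a) ∨ b)) = {s : every successor in {1, 2, 4, 5, 6}} = {2, 4, 5, 6}
E[¬p U AX ((p ∨ a) ∨ b)]: least fixpoint, start Z0 = Sat(AX ((p ∨ a) ∨ b)) = {2, 4, 5, 6}, add states in Sat(¬p) with some successor in Z. Z1 = {1, 2, 4, 5, 6}; fixed.
Sat(E[¬p U AX ((p ∨ a) ∨ b)]) = {1, 2, 4, 5, 6}
5 ∈ Sat(E[¬p U AX ((p ∨ a) ∨ b)]) = {1, 2, 4, 5, 6}, so the formula holds at 5.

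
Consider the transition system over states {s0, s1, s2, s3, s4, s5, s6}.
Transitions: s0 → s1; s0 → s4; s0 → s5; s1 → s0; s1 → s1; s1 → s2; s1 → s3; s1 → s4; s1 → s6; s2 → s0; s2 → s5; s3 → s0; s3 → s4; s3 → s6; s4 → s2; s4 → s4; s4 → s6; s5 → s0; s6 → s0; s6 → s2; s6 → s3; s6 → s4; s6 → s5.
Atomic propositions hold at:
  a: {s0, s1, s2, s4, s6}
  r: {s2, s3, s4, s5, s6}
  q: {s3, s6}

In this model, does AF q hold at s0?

No

AF q: least fixpoint, start Z0 = {s3, s6}, add states with every successor in Z. Already a fixed point.
Sat(AF q) = {s3, s6}
s0 ∉ Sat(AF q) = {s3, s6}, so the formula does not hold at s0.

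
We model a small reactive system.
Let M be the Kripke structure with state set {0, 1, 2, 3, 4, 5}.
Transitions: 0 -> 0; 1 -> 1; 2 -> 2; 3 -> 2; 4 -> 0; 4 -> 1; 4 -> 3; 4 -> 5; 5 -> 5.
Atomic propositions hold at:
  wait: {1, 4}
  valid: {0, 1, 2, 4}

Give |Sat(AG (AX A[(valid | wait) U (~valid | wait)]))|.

2

Sat(valid | wait) = {0, 1, 2, 4}
Sat(~valid) = {3, 5}
Sat(~valid | wait) = {1, 3, 4, 5}
A[(valid | wait) U (~valid | wait)]: least fixpoint, start Z0 = Sat((~valid | wait)) = {1, 3, 4, 5}, add states in Sat(valid | wait) with every successor in Z. Already a fixed point.
Sat(A[(valid | wait) U (~valid | wait)]) = {1, 3, 4, 5}
Sat(AX A[(valid | wait) U (~valid | wait)]) = {s : every successor in {1, 3, 4, 5}} = {1, 5}
AG (AX A[(valid | wait) U (~valid | wait)]): greatest fixpoint, start Z0 = {1, 5}, keep only states in Sat with every successor in Z. Already a fixed point.
Sat(AG (AX A[(valid | wait) U (~valid | wait)])) = {1, 5}
|Sat(AG (AX A[(valid | wait) U (~valid | wait)]))| = |{1, 5}| = 2.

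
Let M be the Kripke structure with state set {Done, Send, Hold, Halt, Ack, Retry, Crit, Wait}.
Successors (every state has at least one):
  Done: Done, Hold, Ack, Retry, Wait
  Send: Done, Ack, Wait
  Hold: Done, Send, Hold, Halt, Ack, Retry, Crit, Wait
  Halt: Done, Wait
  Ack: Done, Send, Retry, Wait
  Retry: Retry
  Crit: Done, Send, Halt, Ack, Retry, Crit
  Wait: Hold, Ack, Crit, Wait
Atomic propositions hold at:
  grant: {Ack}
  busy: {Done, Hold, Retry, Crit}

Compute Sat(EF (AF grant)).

AF grant: least fixpoint, start Z0 = {Ack}, add states with every successor in Z. Already a fixed point.
Sat(AF grant) = {Ack}
EF (AF grant): least fixpoint, start Z0 = {Ack}, add states with some successor in Z. Z1 = {Done, Send, Hold, Ack, Crit, Wait}; Z2 = {Done, Send, Hold, Halt, Ack, Crit, Wait}; fixed.
Sat(EF (AF grant)) = {Done, Send, Hold, Halt, Ack, Crit, Wait}

{Done, Send, Hold, Halt, Ack, Crit, Wait}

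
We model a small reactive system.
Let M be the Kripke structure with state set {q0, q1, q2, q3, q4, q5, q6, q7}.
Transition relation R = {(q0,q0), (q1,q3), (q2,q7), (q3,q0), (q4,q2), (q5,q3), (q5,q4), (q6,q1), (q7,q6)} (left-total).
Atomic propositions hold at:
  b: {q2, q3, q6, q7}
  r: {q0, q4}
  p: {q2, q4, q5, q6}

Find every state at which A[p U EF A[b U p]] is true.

A[b U p]: least fixpoint, start Z0 = Sat(p) = {q2, q4, q5, q6}, add states in Sat(b) with every successor in Z. Z1 = {q2, q4, q5, q6, q7}; fixed.
Sat(A[b U p]) = {q2, q4, q5, q6, q7}
EF A[b U p]: least fixpoint, start Z0 = {q2, q4, q5, q6, q7}, add states with some successor in Z. Already a fixed point.
Sat(EF A[b U p]) = {q2, q4, q5, q6, q7}
A[p U EF A[b U p]]: least fixpoint, start Z0 = Sat(EF A[b U p]) = {q2, q4, q5, q6, q7}, add states in Sat(p) with every successor in Z. Already a fixed point.
Sat(A[p U EF A[b U p]]) = {q2, q4, q5, q6, q7}

{q2, q4, q5, q6, q7}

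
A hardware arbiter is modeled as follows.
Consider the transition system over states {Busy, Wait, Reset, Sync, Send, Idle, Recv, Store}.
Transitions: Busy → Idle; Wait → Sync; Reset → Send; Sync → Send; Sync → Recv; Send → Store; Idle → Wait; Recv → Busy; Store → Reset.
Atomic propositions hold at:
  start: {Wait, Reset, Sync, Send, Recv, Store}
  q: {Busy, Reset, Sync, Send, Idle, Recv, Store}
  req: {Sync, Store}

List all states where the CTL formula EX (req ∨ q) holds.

{Busy, Wait, Reset, Sync, Send, Recv, Store}

Sat(req ∨ q) = {Busy, Reset, Sync, Send, Idle, Recv, Store}
Sat(EX (req ∨ q)) = {s : some successor in {Busy, Reset, Sync, Send, Idle, Recv, Store}} = {Busy, Wait, Reset, Sync, Send, Recv, Store}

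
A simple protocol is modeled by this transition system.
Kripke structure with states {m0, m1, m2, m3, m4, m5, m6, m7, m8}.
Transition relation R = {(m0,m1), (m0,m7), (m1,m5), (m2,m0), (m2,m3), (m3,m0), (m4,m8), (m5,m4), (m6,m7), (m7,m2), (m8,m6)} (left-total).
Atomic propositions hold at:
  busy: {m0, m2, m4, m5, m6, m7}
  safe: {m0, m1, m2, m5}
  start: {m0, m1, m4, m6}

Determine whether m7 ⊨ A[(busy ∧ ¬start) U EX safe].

Sat(¬start) = {m2, m3, m5, m7, m8}
Sat(busy ∧ ¬start) = {m2, m5, m7}
Sat(EX safe) = {s : some successor in {m0, m1, m2, m5}} = {m0, m1, m2, m3, m7}
A[(busy ∧ ¬start) U EX safe]: least fixpoint, start Z0 = Sat(EX safe) = {m0, m1, m2, m3, m7}, add states in Sat(busy ∧ ¬start) with every successor in Z. Already a fixed point.
Sat(A[(busy ∧ ¬start) U EX safe]) = {m0, m1, m2, m3, m7}
m7 ∈ Sat(A[(busy ∧ ¬start) U EX safe]) = {m0, m1, m2, m3, m7}, so the formula holds at m7.

Yes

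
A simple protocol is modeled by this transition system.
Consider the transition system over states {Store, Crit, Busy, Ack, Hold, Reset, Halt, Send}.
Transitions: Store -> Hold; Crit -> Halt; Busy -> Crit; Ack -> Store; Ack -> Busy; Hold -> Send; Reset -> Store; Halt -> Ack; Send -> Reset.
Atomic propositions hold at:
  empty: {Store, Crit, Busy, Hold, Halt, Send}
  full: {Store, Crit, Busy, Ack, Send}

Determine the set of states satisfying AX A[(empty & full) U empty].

Sat(empty & full) = {Store, Crit, Busy, Send}
A[(empty & full) U empty]: least fixpoint, start Z0 = Sat(empty) = {Store, Crit, Busy, Hold, Halt, Send}, add states in Sat(empty & full) with every successor in Z. Already a fixed point.
Sat(A[(empty & full) U empty]) = {Store, Crit, Busy, Hold, Halt, Send}
Sat(AX A[(empty & full) U empty]) = {s : every successor in {Store, Crit, Busy, Hold, Halt, Send}} = {Store, Crit, Busy, Ack, Hold, Reset}

{Store, Crit, Busy, Ack, Hold, Reset}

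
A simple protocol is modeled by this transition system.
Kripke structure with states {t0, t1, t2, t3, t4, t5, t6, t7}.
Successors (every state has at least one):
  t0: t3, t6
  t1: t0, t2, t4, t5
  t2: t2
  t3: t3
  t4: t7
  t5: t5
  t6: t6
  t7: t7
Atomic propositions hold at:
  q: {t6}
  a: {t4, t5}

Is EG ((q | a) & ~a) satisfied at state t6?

Sat(q | a) = {t4, t5, t6}
Sat(~a) = {t0, t1, t2, t3, t6, t7}
Sat((q | a) & ~a) = {t6}
EG ((q | a) & ~a): greatest fixpoint, start Z0 = {t6}, keep only states in Sat with some successor in Z. Already a fixed point.
Sat(EG ((q | a) & ~a)) = {t6}
t6 ∈ Sat(EG ((q | a) & ~a)) = {t6}, so the formula holds at t6.

Yes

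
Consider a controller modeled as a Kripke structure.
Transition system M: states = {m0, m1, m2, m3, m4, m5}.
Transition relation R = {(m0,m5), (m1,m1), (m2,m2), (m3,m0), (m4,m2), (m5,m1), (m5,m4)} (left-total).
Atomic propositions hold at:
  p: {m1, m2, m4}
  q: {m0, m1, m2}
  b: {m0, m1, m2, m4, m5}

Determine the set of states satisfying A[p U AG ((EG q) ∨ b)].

EG q: greatest fixpoint, start Z0 = {m0, m1, m2}, keep only states in Sat with some successor in Z. Z1 = {m1, m2}; fixed.
Sat(EG q) = {m1, m2}
Sat((EG q) ∨ b) = {m0, m1, m2, m4, m5}
AG ((EG q) ∨ b): greatest fixpoint, start Z0 = {m0, m1, m2, m4, m5}, keep only states in Sat with every successor in Z. Already a fixed point.
Sat(AG ((EG q) ∨ b)) = {m0, m1, m2, m4, m5}
A[p U AG ((EG q) ∨ b)]: least fixpoint, start Z0 = Sat(AG ((EG q) ∨ b)) = {m0, m1, m2, m4, m5}, add states in Sat(p) with every successor in Z. Already a fixed point.
Sat(A[p U AG ((EG q) ∨ b)]) = {m0, m1, m2, m4, m5}

{m0, m1, m2, m4, m5}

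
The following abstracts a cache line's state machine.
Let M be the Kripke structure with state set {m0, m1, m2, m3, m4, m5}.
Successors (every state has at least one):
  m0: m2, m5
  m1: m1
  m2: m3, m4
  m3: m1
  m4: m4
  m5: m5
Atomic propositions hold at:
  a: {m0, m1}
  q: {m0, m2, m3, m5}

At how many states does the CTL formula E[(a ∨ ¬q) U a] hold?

2

Sat(¬q) = {m1, m4}
Sat(a ∨ ¬q) = {m0, m1, m4}
E[(a ∨ ¬q) U a]: least fixpoint, start Z0 = Sat(a) = {m0, m1}, add states in Sat(a ∨ ¬q) with some successor in Z. Already a fixed point.
Sat(E[(a ∨ ¬q) U a]) = {m0, m1}
|Sat(E[(a ∨ ¬q) U a])| = |{m0, m1}| = 2.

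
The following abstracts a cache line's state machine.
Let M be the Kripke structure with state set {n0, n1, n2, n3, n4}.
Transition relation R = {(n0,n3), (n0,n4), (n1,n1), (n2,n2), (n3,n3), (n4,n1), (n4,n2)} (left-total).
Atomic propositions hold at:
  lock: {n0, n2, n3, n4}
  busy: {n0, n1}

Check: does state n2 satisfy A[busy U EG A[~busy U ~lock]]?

No

Sat(~busy) = {n2, n3, n4}
Sat(~lock) = {n1}
A[~busy U ~lock]: least fixpoint, start Z0 = Sat(~lock) = {n1}, add states in Sat(~busy) with every successor in Z. Already a fixed point.
Sat(A[~busy U ~lock]) = {n1}
EG A[~busy U ~lock]: greatest fixpoint, start Z0 = {n1}, keep only states in Sat with some successor in Z. Already a fixed point.
Sat(EG A[~busy U ~lock]) = {n1}
A[busy U EG A[~busy U ~lock]]: least fixpoint, start Z0 = Sat(EG A[~busy U ~lock]) = {n1}, add states in Sat(busy) with every successor in Z. Already a fixed point.
Sat(A[busy U EG A[~busy U ~lock]]) = {n1}
n2 ∉ Sat(A[busy U EG A[~busy U ~lock]]) = {n1}, so the formula does not hold at n2.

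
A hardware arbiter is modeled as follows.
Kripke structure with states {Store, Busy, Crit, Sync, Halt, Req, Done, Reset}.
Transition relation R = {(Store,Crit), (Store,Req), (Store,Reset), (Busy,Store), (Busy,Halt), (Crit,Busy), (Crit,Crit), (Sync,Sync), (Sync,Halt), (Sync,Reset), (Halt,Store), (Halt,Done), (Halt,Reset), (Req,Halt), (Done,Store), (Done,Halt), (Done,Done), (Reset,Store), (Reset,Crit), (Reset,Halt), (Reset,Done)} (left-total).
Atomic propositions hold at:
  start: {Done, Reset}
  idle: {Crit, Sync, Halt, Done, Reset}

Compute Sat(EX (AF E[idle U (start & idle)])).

{Store, Busy, Sync, Halt, Req, Done, Reset}

Sat(start & idle) = {Done, Reset}
E[idle U (start & idle)]: least fixpoint, start Z0 = Sat((start & idle)) = {Done, Reset}, add states in Sat(idle) with some successor in Z. Z1 = {Sync, Halt, Done, Reset}; fixed.
Sat(E[idle U (start & idle)]) = {Sync, Halt, Done, Reset}
AF E[idle U (start & idle)]: least fixpoint, start Z0 = {Sync, Halt, Done, Reset}, add states with every successor in Z. Z1 = {Sync, Halt, Req, Done, Reset}; fixed.
Sat(AF E[idle U (start & idle)]) = {Sync, Halt, Req, Done, Reset}
Sat(EX (AF E[idle U (start & idle)])) = {s : some successor in {Sync, Halt, Req, Done, Reset}} = {Store, Busy, Sync, Halt, Req, Done, Reset}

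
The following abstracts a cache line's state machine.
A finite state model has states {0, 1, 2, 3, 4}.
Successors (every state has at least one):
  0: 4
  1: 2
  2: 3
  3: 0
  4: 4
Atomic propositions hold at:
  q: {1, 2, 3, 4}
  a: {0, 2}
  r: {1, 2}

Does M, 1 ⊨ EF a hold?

Yes

EF a: least fixpoint, start Z0 = {0, 2}, add states with some successor in Z. Z1 = {0, 1, 2, 3}; fixed.
Sat(EF a) = {0, 1, 2, 3}
1 ∈ Sat(EF a) = {0, 1, 2, 3}, so the formula holds at 1.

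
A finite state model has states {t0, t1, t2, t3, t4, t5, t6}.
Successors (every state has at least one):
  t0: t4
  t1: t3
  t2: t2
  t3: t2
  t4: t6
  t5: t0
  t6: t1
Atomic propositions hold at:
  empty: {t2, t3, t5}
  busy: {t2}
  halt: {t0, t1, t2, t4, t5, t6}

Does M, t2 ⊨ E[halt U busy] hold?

E[halt U busy]: least fixpoint, start Z0 = Sat(busy) = {t2}, add states in Sat(halt) with some successor in Z. Already a fixed point.
Sat(E[halt U busy]) = {t2}
t2 ∈ Sat(E[halt U busy]) = {t2}, so the formula holds at t2.

Yes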